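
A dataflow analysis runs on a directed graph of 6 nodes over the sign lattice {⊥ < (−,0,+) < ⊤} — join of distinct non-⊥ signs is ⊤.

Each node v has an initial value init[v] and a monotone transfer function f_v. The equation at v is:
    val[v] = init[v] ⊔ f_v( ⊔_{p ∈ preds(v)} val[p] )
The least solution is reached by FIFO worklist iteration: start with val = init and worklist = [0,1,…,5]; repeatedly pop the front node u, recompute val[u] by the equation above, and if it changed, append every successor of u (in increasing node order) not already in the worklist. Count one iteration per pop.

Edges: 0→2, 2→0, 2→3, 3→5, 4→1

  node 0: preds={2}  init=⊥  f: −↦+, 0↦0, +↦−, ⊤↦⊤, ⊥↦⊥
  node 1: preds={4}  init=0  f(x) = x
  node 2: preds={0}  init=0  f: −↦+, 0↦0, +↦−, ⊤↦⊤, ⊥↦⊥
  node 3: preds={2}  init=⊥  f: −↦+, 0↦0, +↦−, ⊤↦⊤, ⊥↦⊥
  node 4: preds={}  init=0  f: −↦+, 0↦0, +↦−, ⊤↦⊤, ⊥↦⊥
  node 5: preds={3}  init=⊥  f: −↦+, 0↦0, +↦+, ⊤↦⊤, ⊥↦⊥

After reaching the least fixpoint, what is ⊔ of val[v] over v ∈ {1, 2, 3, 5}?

Worklist (6 pops):
  #1 pop 0: in=0 → 0 (was ⊥); enqueue []
  #2 pop 1: in=0 → 0 (no change)
  #3 pop 2: in=0 → 0 (no change)
  #4 pop 3: in=0 → 0 (was ⊥); enqueue []
  #5 pop 4: in=⊥ → 0 (no change)
  #6 pop 5: in=0 → 0 (was ⊥); enqueue []

Fixpoint:
  val[0] = 0
  val[1] = 0
  val[2] = 0
  val[3] = 0
  val[4] = 0
  val[5] = 0

0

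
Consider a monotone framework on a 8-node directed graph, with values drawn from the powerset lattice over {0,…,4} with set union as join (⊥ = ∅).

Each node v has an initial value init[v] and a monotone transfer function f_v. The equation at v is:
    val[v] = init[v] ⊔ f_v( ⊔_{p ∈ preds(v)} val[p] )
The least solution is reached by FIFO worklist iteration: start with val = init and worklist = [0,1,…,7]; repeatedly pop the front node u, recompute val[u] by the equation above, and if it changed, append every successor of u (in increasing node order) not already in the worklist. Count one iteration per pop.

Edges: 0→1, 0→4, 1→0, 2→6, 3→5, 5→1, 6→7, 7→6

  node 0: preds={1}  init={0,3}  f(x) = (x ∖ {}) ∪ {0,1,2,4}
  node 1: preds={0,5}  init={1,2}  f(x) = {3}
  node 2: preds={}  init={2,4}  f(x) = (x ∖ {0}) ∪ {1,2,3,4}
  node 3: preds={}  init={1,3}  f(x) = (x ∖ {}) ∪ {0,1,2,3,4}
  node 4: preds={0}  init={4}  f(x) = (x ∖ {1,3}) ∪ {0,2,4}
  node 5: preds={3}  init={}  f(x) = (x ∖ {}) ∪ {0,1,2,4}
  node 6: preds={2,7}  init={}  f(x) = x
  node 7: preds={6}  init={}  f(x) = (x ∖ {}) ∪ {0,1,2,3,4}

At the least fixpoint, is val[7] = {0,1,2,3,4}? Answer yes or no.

yes

Worklist (12 pops):
  #1 pop 0: in={1,2} → {0,1,2,3,4} (was {0,3}); enqueue []
  #2 pop 1: in={0,1,2,3,4} → {1,2,3} (was {1,2}); enqueue [0]
  #3 pop 2: in={} → {1,2,3,4} (was {2,4}); enqueue []
  #4 pop 3: in={} → {0,1,2,3,4} (was {1,3}); enqueue []
  #5 pop 4: in={0,1,2,3,4} → {0,2,4} (was {4}); enqueue []
  #6 pop 5: in={0,1,2,3,4} → {0,1,2,3,4} (was {}); enqueue [1]
  #7 pop 6: in={1,2,3,4} → {1,2,3,4} (was {}); enqueue []
  #8 pop 7: in={1,2,3,4} → {0,1,2,3,4} (was {}); enqueue [6]
  #9 pop 0: in={1,2,3} → {0,1,2,3,4} (no change)
  #10 pop 1: in={0,1,2,3,4} → {1,2,3} (no change)
  #11 pop 6: in={0,1,2,3,4} → {0,1,2,3,4} (was {1,2,3,4}); enqueue [7]
  #12 pop 7: in={0,1,2,3,4} → {0,1,2,3,4} (no change)

Fixpoint:
  val[0] = {0,1,2,3,4}
  val[1] = {1,2,3}
  val[2] = {1,2,3,4}
  val[3] = {0,1,2,3,4}
  val[4] = {0,2,4}
  val[5] = {0,1,2,3,4}
  val[6] = {0,1,2,3,4}
  val[7] = {0,1,2,3,4}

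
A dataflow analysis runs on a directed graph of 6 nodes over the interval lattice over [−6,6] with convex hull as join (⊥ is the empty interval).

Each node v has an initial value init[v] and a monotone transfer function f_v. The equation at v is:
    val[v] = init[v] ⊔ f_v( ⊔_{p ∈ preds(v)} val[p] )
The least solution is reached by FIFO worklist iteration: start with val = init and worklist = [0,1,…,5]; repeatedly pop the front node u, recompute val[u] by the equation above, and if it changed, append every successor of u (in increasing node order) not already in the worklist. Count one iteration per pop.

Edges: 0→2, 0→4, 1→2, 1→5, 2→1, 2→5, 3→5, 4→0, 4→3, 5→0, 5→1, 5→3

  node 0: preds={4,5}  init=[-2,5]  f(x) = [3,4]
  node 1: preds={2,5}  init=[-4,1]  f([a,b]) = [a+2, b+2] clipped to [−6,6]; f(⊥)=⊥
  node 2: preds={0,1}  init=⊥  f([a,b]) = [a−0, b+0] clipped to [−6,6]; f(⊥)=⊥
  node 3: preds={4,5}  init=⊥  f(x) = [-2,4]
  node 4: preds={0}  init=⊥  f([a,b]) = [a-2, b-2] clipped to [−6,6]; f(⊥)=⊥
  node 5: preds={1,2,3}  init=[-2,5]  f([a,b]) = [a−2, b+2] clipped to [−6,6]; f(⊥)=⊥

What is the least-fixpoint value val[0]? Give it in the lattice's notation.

[-2,5]

Trace (9 dequeues):
  [1] u=0 | in [-2,5] | out [-2,5] | ==
  [2] u=1 | in [-2,5] | out [-4,6] | prev [-4,1] | push {}
  [3] u=2 | in [-4,6] | out [-4,6] | prev ⊥ | push {1}
  [4] u=3 | in [-2,5] | out [-2,4] | prev ⊥ | push {}
  [5] u=4 | in [-2,5] | out [-4,3] | prev ⊥ | push {0,3}
  [6] u=5 | in [-4,6] | out [-6,6] | prev [-2,5] | push {}
  [7] u=1 | in [-6,6] | out [-4,6] | ==
  [8] u=0 | in [-6,6] | out [-2,5] | ==
  [9] u=3 | in [-6,6] | out [-2,4] | ==

Converged values:
  [0] [-2,5]
  [1] [-4,6]
  [2] [-4,6]
  [3] [-2,4]
  [4] [-4,3]
  [5] [-6,6]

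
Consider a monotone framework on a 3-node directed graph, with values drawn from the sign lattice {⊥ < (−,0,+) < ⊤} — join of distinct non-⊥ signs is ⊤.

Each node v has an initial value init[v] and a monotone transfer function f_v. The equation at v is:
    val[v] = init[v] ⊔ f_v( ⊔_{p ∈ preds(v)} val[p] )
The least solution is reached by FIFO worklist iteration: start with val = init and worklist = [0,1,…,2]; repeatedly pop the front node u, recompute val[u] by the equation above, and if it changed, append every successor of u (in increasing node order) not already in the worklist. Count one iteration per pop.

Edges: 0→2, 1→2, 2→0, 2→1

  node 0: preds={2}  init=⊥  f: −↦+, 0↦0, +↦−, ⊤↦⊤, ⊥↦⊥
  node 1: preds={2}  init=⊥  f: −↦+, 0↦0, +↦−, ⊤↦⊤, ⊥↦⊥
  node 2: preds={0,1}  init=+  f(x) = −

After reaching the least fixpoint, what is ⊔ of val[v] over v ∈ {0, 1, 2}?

⊤

Worklist (6 pops):
  #1 pop 0: in=+ → − (was ⊥); enqueue []
  #2 pop 1: in=+ → − (was ⊥); enqueue []
  #3 pop 2: in=− → ⊤ (was +); enqueue [0,1]
  #4 pop 0: in=⊤ → ⊤ (was −); enqueue [2]
  #5 pop 1: in=⊤ → ⊤ (was −); enqueue []
  #6 pop 2: in=⊤ → ⊤ (no change)

Fixpoint:
  val[0] = ⊤
  val[1] = ⊤
  val[2] = ⊤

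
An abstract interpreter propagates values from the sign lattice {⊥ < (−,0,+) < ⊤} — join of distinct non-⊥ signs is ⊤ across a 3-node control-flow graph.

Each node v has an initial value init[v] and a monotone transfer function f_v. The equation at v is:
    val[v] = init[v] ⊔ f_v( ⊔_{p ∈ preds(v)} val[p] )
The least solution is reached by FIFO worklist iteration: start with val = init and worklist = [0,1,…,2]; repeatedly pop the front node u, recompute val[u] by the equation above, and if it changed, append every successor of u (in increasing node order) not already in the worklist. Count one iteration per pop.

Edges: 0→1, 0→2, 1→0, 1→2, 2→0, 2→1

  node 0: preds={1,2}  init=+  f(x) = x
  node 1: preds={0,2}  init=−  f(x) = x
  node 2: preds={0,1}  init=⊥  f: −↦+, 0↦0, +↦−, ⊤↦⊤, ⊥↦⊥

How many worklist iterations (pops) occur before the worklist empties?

Trace (5 dequeues):
  [1] u=0 | in − | out ⊤ | prev + | push {}
  [2] u=1 | in ⊤ | out ⊤ | prev − | push {0}
  [3] u=2 | in ⊤ | out ⊤ | prev ⊥ | push {1}
  [4] u=0 | in ⊤ | out ⊤ | ==
  [5] u=1 | in ⊤ | out ⊤ | ==

Converged values:
  [0] ⊤
  [1] ⊤
  [2] ⊤

5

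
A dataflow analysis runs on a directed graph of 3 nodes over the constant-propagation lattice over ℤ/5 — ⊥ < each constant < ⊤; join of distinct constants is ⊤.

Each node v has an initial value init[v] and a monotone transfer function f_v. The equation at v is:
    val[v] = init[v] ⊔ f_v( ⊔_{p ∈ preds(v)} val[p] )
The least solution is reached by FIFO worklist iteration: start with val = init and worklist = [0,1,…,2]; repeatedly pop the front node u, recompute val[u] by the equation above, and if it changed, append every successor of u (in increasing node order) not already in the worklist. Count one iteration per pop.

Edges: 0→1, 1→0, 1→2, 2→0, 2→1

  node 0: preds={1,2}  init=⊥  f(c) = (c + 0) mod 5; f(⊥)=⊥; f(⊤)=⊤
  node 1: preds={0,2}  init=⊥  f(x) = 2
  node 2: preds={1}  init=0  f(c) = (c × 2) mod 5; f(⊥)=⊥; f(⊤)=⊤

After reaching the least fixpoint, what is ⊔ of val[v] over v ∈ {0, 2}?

⊤

Iteration log — 5 steps:
  step 1. node 0  ⊔preds=0  new=0  old=⊥  +wl: 
  step 2. node 1  ⊔preds=0  new=2  old=⊥  +wl: 0
  step 3. node 2  ⊔preds=2  new=⊤  old=0  +wl: 1
  step 4. node 0  ⊔preds=⊤  new=⊤  old=0  +wl: 
  step 5. node 1  ⊔preds=⊤  new=2  stable

Least fixpoint reached:
  node 0: ⊤
  node 1: 2
  node 2: ⊤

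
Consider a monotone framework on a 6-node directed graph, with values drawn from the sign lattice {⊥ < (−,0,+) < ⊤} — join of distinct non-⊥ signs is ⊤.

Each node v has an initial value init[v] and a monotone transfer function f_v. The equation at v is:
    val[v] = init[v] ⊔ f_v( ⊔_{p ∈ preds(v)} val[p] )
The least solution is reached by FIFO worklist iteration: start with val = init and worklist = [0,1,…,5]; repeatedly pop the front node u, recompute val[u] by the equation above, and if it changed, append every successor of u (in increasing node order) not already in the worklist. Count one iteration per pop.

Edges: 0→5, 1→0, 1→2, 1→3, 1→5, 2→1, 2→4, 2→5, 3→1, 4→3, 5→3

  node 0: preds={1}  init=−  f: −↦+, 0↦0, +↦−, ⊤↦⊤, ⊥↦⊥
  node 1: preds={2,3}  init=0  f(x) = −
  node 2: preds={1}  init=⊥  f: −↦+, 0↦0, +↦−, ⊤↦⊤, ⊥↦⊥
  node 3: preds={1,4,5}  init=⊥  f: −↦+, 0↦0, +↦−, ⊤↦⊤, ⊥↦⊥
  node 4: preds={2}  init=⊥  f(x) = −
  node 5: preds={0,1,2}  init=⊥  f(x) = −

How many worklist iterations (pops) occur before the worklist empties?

9

Trace (9 dequeues):
  [1] u=0 | in 0 | out ⊤ | prev − | push {}
  [2] u=1 | in ⊥ | out ⊤ | prev 0 | push {0}
  [3] u=2 | in ⊤ | out ⊤ | prev ⊥ | push {1}
  [4] u=3 | in ⊤ | out ⊤ | prev ⊥ | push {}
  [5] u=4 | in ⊤ | out − | prev ⊥ | push {3}
  [6] u=5 | in ⊤ | out − | prev ⊥ | push {}
  [7] u=0 | in ⊤ | out ⊤ | ==
  [8] u=1 | in ⊤ | out ⊤ | ==
  [9] u=3 | in ⊤ | out ⊤ | ==

Converged values:
  [0] ⊤
  [1] ⊤
  [2] ⊤
  [3] ⊤
  [4] −
  [5] −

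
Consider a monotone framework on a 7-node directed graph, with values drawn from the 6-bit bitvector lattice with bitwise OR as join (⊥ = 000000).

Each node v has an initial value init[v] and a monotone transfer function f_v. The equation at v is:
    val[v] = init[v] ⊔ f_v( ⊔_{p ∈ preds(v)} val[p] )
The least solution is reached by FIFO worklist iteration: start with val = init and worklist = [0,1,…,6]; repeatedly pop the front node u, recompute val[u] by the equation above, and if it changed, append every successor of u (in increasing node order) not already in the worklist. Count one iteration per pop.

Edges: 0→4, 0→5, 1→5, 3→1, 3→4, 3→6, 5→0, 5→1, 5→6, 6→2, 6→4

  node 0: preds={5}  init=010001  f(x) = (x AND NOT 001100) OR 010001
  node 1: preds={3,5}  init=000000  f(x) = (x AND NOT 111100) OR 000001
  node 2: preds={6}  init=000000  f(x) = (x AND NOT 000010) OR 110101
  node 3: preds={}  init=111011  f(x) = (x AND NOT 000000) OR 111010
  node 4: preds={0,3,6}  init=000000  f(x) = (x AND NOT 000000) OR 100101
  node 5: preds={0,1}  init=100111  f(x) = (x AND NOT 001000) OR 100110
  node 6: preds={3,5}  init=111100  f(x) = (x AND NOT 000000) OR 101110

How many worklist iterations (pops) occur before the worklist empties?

11

Iteration log — 11 steps:
  step 1. node 0  ⊔preds=100111  new=110011  old=010001  +wl: 
  step 2. node 1  ⊔preds=111111  new=000011  old=000000  +wl: 
  step 3. node 2  ⊔preds=111100  new=111101  old=000000  +wl: 
  step 4. node 3  ⊔preds=000000  new=111011  stable
  step 5. node 4  ⊔preds=111111  new=111111  old=000000  +wl: 
  step 6. node 5  ⊔preds=110011  new=110111  old=100111  +wl: 0,1
  step 7. node 6  ⊔preds=111111  new=111111  old=111100  +wl: 2,4
  step 8. node 0  ⊔preds=110111  new=110011  stable
  step 9. node 1  ⊔preds=111111  new=000011  stable
  step 10. node 2  ⊔preds=111111  new=111101  stable
  step 11. node 4  ⊔preds=111111  new=111111  stable

Least fixpoint reached:
  node 0: 110011
  node 1: 000011
  node 2: 111101
  node 3: 111011
  node 4: 111111
  node 5: 110111
  node 6: 111111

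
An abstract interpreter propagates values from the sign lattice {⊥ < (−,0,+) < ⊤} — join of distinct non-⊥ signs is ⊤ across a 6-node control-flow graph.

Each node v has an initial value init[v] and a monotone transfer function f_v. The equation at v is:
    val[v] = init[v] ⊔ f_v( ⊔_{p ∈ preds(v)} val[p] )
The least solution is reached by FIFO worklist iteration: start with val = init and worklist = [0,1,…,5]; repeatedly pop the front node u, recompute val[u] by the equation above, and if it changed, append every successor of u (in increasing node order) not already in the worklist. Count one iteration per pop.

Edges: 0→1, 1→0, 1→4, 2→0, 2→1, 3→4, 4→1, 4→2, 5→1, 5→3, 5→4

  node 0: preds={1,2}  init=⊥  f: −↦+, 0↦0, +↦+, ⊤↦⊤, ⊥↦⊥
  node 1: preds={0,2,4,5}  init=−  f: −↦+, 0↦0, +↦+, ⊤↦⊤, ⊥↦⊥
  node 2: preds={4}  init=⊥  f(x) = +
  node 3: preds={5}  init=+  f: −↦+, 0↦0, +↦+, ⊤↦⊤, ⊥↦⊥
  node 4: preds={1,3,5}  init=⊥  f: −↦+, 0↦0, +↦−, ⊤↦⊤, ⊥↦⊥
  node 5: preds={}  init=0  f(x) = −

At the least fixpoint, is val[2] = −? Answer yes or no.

no

Trace (11 dequeues):
  [1] u=0 | in − | out + | prev ⊥ | push {}
  [2] u=1 | in ⊤ | out ⊤ | prev − | push {0}
  [3] u=2 | in ⊥ | out + | prev ⊥ | push {1}
  [4] u=3 | in 0 | out ⊤ | prev + | push {}
  [5] u=4 | in ⊤ | out ⊤ | prev ⊥ | push {2}
  [6] u=5 | in ⊥ | out ⊤ | prev 0 | push {3,4}
  [7] u=0 | in ⊤ | out ⊤ | prev + | push {}
  [8] u=1 | in ⊤ | out ⊤ | ==
  [9] u=2 | in ⊤ | out + | ==
  [10] u=3 | in ⊤ | out ⊤ | ==
  [11] u=4 | in ⊤ | out ⊤ | ==

Converged values:
  [0] ⊤
  [1] ⊤
  [2] +
  [3] ⊤
  [4] ⊤
  [5] ⊤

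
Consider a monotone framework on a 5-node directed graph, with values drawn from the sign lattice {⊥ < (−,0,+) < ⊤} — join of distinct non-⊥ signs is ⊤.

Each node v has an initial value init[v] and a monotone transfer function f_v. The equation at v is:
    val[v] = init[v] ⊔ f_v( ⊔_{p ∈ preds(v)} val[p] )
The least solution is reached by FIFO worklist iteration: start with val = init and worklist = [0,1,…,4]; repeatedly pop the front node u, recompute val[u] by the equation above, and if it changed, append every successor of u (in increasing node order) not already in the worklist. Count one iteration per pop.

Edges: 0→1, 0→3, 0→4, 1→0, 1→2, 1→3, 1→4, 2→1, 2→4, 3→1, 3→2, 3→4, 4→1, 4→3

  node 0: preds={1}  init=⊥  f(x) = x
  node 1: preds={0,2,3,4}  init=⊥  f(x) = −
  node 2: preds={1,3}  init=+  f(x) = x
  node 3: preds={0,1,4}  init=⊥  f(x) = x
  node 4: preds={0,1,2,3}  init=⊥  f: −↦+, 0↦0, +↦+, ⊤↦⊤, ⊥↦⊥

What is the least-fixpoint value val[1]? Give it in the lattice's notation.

−

Trace (12 dequeues):
  [1] u=0 | in ⊥ | out ⊥ | ==
  [2] u=1 | in + | out − | prev ⊥ | push {0}
  [3] u=2 | in − | out ⊤ | prev + | push {1}
  [4] u=3 | in − | out − | prev ⊥ | push {2}
  [5] u=4 | in ⊤ | out ⊤ | prev ⊥ | push {3}
  [6] u=0 | in − | out − | prev ⊥ | push {4}
  [7] u=1 | in ⊤ | out − | ==
  [8] u=2 | in − | out ⊤ | ==
  [9] u=3 | in ⊤ | out ⊤ | prev − | push {1,2}
  [10] u=4 | in ⊤ | out ⊤ | ==
  [11] u=1 | in ⊤ | out − | ==
  [12] u=2 | in ⊤ | out ⊤ | ==

Converged values:
  [0] −
  [1] −
  [2] ⊤
  [3] ⊤
  [4] ⊤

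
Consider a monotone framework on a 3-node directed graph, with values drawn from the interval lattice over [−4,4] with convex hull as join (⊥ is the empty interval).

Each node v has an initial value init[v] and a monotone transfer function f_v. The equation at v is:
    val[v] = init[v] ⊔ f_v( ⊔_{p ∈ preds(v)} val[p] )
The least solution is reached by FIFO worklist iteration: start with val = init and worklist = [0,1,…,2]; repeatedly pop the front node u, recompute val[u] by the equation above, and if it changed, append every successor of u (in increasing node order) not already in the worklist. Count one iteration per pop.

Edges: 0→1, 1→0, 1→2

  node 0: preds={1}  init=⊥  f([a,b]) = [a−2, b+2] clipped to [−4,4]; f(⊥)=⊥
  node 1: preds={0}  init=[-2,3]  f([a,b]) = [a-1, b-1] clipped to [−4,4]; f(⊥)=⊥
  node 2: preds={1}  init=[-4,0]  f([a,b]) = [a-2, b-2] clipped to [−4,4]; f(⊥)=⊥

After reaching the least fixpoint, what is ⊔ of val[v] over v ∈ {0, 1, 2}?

Trace (4 dequeues):
  [1] u=0 | in [-2,3] | out [-4,4] | prev ⊥ | push {}
  [2] u=1 | in [-4,4] | out [-4,3] | prev [-2,3] | push {0}
  [3] u=2 | in [-4,3] | out [-4,1] | prev [-4,0] | push {}
  [4] u=0 | in [-4,3] | out [-4,4] | ==

Converged values:
  [0] [-4,4]
  [1] [-4,3]
  [2] [-4,1]

[-4,4]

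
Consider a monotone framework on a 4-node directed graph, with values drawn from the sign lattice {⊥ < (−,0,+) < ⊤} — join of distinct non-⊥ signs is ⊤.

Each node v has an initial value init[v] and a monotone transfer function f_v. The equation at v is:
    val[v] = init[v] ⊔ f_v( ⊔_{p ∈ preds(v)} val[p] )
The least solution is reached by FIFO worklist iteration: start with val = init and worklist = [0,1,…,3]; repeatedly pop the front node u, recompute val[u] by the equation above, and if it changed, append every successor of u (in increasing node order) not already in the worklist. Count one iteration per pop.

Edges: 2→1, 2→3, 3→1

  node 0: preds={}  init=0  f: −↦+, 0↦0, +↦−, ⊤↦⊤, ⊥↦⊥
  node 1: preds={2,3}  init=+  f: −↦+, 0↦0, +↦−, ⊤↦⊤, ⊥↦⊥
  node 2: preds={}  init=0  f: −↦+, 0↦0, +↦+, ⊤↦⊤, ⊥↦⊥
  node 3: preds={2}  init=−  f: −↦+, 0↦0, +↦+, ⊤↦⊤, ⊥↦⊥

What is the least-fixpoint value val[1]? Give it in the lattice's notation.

Worklist (5 pops):
  #1 pop 0: in=⊥ → 0 (no change)
  #2 pop 1: in=⊤ → ⊤ (was +); enqueue []
  #3 pop 2: in=⊥ → 0 (no change)
  #4 pop 3: in=0 → ⊤ (was −); enqueue [1]
  #5 pop 1: in=⊤ → ⊤ (no change)

Fixpoint:
  val[0] = 0
  val[1] = ⊤
  val[2] = 0
  val[3] = ⊤

⊤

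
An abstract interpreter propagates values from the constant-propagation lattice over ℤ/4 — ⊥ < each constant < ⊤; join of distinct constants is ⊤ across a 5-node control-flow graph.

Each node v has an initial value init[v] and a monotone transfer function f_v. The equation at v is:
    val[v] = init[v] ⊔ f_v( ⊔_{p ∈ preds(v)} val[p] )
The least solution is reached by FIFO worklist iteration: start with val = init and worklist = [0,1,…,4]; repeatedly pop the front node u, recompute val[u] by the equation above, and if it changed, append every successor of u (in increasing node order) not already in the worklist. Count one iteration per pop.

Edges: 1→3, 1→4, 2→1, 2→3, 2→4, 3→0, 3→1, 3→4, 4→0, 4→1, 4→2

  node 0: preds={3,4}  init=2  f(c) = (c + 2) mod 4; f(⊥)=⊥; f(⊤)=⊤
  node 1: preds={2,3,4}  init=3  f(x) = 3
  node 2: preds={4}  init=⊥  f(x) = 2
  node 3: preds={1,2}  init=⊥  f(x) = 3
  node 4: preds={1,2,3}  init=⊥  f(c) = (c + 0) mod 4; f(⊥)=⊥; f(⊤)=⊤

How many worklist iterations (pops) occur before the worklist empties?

Worklist (8 pops):
  #1 pop 0: in=⊥ → 2 (no change)
  #2 pop 1: in=⊥ → 3 (no change)
  #3 pop 2: in=⊥ → 2 (was ⊥); enqueue [1]
  #4 pop 3: in=⊤ → 3 (was ⊥); enqueue [0]
  #5 pop 4: in=⊤ → ⊤ (was ⊥); enqueue [2]
  #6 pop 1: in=⊤ → 3 (no change)
  #7 pop 0: in=⊤ → ⊤ (was 2); enqueue []
  #8 pop 2: in=⊤ → 2 (no change)

Fixpoint:
  val[0] = ⊤
  val[1] = 3
  val[2] = 2
  val[3] = 3
  val[4] = ⊤

8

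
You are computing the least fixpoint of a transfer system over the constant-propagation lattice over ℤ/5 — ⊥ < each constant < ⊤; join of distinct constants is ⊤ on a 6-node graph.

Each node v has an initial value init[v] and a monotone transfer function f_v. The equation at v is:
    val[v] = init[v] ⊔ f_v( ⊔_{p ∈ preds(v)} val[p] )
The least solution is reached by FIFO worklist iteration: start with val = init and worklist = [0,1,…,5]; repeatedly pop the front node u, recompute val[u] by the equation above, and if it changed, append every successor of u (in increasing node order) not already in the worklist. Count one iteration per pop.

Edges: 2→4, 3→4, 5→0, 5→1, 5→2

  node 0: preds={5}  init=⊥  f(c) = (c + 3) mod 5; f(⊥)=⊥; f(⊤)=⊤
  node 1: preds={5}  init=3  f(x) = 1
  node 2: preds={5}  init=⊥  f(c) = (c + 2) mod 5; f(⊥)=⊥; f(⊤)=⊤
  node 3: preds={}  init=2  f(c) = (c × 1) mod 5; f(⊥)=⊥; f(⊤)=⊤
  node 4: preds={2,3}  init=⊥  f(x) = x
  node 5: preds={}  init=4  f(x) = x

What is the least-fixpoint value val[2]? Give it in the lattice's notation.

Iteration log — 6 steps:
  step 1. node 0  ⊔preds=4  new=2  old=⊥  +wl: 
  step 2. node 1  ⊔preds=4  new=⊤  old=3  +wl: 
  step 3. node 2  ⊔preds=4  new=1  old=⊥  +wl: 
  step 4. node 3  ⊔preds=⊥  new=2  stable
  step 5. node 4  ⊔preds=⊤  new=⊤  old=⊥  +wl: 
  step 6. node 5  ⊔preds=⊥  new=4  stable

Least fixpoint reached:
  node 0: 2
  node 1: ⊤
  node 2: 1
  node 3: 2
  node 4: ⊤
  node 5: 4

1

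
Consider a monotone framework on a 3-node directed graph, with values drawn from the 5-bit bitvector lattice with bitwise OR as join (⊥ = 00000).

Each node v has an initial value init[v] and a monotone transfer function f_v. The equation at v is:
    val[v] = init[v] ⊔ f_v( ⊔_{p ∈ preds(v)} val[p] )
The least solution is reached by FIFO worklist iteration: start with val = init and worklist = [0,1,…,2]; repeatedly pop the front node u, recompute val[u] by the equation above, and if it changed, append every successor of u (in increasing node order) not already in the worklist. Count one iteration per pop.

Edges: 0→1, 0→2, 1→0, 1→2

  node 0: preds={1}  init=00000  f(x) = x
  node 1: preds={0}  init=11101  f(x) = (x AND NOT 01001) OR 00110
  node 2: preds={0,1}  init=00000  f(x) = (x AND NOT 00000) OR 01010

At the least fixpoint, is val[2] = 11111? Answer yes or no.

yes

Trace (6 dequeues):
  [1] u=0 | in 11101 | out 11101 | prev 00000 | push {}
  [2] u=1 | in 11101 | out 11111 | prev 11101 | push {0}
  [3] u=2 | in 11111 | out 11111 | prev 00000 | push {}
  [4] u=0 | in 11111 | out 11111 | prev 11101 | push {1,2}
  [5] u=1 | in 11111 | out 11111 | ==
  [6] u=2 | in 11111 | out 11111 | ==

Converged values:
  [0] 11111
  [1] 11111
  [2] 11111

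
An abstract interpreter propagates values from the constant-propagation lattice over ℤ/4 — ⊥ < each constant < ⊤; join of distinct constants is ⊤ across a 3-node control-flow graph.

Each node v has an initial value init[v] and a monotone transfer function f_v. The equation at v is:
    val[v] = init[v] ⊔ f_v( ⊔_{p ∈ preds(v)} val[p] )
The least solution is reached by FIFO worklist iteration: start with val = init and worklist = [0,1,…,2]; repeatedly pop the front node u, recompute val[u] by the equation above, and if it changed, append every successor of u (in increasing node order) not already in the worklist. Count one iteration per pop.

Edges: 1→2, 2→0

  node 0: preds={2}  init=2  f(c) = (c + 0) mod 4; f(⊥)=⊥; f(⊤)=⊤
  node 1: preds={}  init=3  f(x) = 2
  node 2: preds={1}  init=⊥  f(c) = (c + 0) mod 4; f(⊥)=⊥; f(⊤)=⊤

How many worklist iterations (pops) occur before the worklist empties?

4

Worklist (4 pops):
  #1 pop 0: in=⊥ → 2 (no change)
  #2 pop 1: in=⊥ → ⊤ (was 3); enqueue []
  #3 pop 2: in=⊤ → ⊤ (was ⊥); enqueue [0]
  #4 pop 0: in=⊤ → ⊤ (was 2); enqueue []

Fixpoint:
  val[0] = ⊤
  val[1] = ⊤
  val[2] = ⊤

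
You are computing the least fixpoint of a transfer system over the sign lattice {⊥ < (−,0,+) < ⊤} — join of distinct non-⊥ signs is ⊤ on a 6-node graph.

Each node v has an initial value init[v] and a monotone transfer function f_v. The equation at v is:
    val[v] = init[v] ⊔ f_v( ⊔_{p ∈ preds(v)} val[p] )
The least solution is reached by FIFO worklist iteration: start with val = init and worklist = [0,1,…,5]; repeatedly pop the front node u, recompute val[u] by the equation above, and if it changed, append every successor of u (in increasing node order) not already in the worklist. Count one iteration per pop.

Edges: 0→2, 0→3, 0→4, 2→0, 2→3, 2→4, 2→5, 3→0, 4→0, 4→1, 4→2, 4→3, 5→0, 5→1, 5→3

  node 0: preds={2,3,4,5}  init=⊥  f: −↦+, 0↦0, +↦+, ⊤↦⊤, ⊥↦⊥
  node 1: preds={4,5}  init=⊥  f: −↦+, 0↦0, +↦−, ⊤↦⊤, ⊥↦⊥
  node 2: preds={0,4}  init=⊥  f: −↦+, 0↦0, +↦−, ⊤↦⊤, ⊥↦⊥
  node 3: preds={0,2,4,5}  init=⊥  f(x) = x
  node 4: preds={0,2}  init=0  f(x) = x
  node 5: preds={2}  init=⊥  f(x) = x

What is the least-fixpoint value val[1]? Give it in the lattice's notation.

0

Worklist (9 pops):
  #1 pop 0: in=0 → 0 (was ⊥); enqueue []
  #2 pop 1: in=0 → 0 (was ⊥); enqueue []
  #3 pop 2: in=0 → 0 (was ⊥); enqueue [0]
  #4 pop 3: in=0 → 0 (was ⊥); enqueue []
  #5 pop 4: in=0 → 0 (no change)
  #6 pop 5: in=0 → 0 (was ⊥); enqueue [1,3]
  #7 pop 0: in=0 → 0 (no change)
  #8 pop 1: in=0 → 0 (no change)
  #9 pop 3: in=0 → 0 (no change)

Fixpoint:
  val[0] = 0
  val[1] = 0
  val[2] = 0
  val[3] = 0
  val[4] = 0
  val[5] = 0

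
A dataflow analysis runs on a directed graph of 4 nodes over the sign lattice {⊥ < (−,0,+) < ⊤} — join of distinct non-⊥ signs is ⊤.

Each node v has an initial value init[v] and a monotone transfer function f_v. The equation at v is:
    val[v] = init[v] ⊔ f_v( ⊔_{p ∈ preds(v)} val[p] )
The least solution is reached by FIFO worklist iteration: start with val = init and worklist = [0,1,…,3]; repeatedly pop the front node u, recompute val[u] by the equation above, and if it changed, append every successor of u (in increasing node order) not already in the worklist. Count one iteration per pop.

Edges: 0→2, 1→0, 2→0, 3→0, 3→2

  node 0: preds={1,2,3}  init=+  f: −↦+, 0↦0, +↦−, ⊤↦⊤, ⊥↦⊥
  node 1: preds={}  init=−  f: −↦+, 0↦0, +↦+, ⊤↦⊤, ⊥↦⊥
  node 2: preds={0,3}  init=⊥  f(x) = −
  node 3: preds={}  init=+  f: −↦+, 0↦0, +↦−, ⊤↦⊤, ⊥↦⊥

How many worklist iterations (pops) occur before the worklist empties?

Iteration log — 5 steps:
  step 1. node 0  ⊔preds=⊤  new=⊤  old=+  +wl: 
  step 2. node 1  ⊔preds=⊥  new=−  stable
  step 3. node 2  ⊔preds=⊤  new=−  old=⊥  +wl: 0
  step 4. node 3  ⊔preds=⊥  new=+  stable
  step 5. node 0  ⊔preds=⊤  new=⊤  stable

Least fixpoint reached:
  node 0: ⊤
  node 1: −
  node 2: −
  node 3: +

5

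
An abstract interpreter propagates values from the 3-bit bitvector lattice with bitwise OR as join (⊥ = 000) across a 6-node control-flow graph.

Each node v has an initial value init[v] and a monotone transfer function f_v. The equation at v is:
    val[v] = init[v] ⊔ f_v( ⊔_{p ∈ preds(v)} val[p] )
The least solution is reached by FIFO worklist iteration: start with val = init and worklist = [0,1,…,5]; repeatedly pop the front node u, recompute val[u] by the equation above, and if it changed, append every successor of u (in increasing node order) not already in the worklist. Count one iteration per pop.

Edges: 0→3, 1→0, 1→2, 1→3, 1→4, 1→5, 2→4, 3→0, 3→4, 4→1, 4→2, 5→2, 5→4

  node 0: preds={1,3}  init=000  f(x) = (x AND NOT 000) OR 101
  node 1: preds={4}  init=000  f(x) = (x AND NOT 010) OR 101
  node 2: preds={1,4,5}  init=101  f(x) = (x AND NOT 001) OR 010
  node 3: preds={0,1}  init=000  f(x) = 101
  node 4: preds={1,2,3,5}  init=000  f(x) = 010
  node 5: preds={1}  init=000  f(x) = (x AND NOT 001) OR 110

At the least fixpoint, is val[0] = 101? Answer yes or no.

Worklist (10 pops):
  #1 pop 0: in=000 → 101 (was 000); enqueue []
  #2 pop 1: in=000 → 101 (was 000); enqueue [0]
  #3 pop 2: in=101 → 111 (was 101); enqueue []
  #4 pop 3: in=101 → 101 (was 000); enqueue []
  #5 pop 4: in=111 → 010 (was 000); enqueue [1,2]
  #6 pop 5: in=101 → 110 (was 000); enqueue [4]
  #7 pop 0: in=101 → 101 (no change)
  #8 pop 1: in=010 → 101 (no change)
  #9 pop 2: in=111 → 111 (no change)
  #10 pop 4: in=111 → 010 (no change)

Fixpoint:
  val[0] = 101
  val[1] = 101
  val[2] = 111
  val[3] = 101
  val[4] = 010
  val[5] = 110

yes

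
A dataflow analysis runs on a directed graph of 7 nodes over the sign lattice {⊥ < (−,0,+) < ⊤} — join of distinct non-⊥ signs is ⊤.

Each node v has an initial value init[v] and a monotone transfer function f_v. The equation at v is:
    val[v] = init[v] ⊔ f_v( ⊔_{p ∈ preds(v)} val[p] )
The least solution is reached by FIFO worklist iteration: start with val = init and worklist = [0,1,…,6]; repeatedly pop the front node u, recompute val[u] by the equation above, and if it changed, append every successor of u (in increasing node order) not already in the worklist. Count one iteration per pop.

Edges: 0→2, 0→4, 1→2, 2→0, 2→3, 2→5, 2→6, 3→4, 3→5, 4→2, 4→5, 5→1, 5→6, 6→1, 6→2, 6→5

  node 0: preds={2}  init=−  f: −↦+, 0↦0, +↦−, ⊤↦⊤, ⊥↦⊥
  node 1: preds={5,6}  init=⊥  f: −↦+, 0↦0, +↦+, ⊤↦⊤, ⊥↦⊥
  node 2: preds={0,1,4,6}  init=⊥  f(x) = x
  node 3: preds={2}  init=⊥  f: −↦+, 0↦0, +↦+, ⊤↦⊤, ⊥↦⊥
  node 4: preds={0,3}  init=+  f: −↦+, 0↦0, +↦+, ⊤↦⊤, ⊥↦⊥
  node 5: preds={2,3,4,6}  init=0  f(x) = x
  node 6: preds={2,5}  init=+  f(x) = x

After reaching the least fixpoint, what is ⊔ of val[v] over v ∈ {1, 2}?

⊤

Iteration log — 12 steps:
  step 1. node 0  ⊔preds=⊥  new=−  stable
  step 2. node 1  ⊔preds=⊤  new=⊤  old=⊥  +wl: 
  step 3. node 2  ⊔preds=⊤  new=⊤  old=⊥  +wl: 0
  step 4. node 3  ⊔preds=⊤  new=⊤  old=⊥  +wl: 
  step 5. node 4  ⊔preds=⊤  new=⊤  old=+  +wl: 2
  step 6. node 5  ⊔preds=⊤  new=⊤  old=0  +wl: 1
  step 7. node 6  ⊔preds=⊤  new=⊤  old=+  +wl: 5
  step 8. node 0  ⊔preds=⊤  new=⊤  old=−  +wl: 4
  step 9. node 2  ⊔preds=⊤  new=⊤  stable
  step 10. node 1  ⊔preds=⊤  new=⊤  stable
  step 11. node 5  ⊔preds=⊤  new=⊤  stable
  step 12. node 4  ⊔preds=⊤  new=⊤  stable

Least fixpoint reached:
  node 0: ⊤
  node 1: ⊤
  node 2: ⊤
  node 3: ⊤
  node 4: ⊤
  node 5: ⊤
  node 6: ⊤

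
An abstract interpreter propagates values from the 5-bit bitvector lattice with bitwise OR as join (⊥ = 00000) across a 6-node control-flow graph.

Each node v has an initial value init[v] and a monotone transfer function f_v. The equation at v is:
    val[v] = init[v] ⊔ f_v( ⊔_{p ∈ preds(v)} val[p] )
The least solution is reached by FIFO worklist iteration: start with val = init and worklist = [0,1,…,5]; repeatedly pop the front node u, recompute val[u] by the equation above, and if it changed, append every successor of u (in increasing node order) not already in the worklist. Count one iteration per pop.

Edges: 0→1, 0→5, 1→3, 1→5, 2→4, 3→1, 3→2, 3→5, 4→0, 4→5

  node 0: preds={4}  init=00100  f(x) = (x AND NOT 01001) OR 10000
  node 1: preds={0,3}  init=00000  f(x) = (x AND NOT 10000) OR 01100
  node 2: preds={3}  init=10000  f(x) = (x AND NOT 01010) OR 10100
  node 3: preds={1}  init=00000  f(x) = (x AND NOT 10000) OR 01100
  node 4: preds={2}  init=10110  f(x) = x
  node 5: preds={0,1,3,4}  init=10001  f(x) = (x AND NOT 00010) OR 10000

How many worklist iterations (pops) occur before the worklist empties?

8

Worklist (8 pops):
  #1 pop 0: in=10110 → 10110 (was 00100); enqueue []
  #2 pop 1: in=10110 → 01110 (was 00000); enqueue []
  #3 pop 2: in=00000 → 10100 (was 10000); enqueue []
  #4 pop 3: in=01110 → 01110 (was 00000); enqueue [1,2]
  #5 pop 4: in=10100 → 10110 (no change)
  #6 pop 5: in=11110 → 11101 (was 10001); enqueue []
  #7 pop 1: in=11110 → 01110 (no change)
  #8 pop 2: in=01110 → 10100 (no change)

Fixpoint:
  val[0] = 10110
  val[1] = 01110
  val[2] = 10100
  val[3] = 01110
  val[4] = 10110
  val[5] = 11101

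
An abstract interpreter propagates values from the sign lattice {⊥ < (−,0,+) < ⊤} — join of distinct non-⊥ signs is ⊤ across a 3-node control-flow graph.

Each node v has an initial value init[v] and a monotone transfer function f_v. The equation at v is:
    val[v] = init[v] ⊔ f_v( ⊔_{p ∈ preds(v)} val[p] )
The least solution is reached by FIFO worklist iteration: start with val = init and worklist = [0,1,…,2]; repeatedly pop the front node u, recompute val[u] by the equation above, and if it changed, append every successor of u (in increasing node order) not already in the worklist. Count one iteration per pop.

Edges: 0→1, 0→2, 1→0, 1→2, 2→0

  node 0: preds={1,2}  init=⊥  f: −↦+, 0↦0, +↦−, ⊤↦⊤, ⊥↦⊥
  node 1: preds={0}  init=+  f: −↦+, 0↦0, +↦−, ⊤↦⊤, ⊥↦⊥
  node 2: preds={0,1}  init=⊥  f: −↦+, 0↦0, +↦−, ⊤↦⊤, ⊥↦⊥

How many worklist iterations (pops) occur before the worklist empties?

Trace (7 dequeues):
  [1] u=0 | in + | out − | prev ⊥ | push {}
  [2] u=1 | in − | out + | ==
  [3] u=2 | in ⊤ | out ⊤ | prev ⊥ | push {0}
  [4] u=0 | in ⊤ | out ⊤ | prev − | push {1,2}
  [5] u=1 | in ⊤ | out ⊤ | prev + | push {0}
  [6] u=2 | in ⊤ | out ⊤ | ==
  [7] u=0 | in ⊤ | out ⊤ | ==

Converged values:
  [0] ⊤
  [1] ⊤
  [2] ⊤

7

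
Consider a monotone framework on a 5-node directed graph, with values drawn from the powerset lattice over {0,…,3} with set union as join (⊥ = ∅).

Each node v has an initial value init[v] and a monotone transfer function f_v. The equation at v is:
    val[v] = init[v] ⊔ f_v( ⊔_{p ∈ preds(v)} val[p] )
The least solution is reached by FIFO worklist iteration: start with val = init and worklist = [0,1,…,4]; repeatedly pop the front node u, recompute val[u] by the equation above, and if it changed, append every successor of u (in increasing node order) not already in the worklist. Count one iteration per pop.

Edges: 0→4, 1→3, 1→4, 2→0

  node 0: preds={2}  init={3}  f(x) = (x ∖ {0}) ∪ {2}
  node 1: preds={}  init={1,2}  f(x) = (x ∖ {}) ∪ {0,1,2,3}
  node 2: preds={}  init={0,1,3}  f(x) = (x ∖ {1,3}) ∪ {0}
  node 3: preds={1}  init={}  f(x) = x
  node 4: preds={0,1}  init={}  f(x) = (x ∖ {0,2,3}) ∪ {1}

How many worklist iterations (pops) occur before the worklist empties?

Iteration log — 5 steps:
  step 1. node 0  ⊔preds={0,1,3}  new={1,2,3}  old={3}  +wl: 
  step 2. node 1  ⊔preds={}  new={0,1,2,3}  old={1,2}  +wl: 
  step 3. node 2  ⊔preds={}  new={0,1,3}  stable
  step 4. node 3  ⊔preds={0,1,2,3}  new={0,1,2,3}  old={}  +wl: 
  step 5. node 4  ⊔preds={0,1,2,3}  new={1}  old={}  +wl: 

Least fixpoint reached:
  node 0: {1,2,3}
  node 1: {0,1,2,3}
  node 2: {0,1,3}
  node 3: {0,1,2,3}
  node 4: {1}

5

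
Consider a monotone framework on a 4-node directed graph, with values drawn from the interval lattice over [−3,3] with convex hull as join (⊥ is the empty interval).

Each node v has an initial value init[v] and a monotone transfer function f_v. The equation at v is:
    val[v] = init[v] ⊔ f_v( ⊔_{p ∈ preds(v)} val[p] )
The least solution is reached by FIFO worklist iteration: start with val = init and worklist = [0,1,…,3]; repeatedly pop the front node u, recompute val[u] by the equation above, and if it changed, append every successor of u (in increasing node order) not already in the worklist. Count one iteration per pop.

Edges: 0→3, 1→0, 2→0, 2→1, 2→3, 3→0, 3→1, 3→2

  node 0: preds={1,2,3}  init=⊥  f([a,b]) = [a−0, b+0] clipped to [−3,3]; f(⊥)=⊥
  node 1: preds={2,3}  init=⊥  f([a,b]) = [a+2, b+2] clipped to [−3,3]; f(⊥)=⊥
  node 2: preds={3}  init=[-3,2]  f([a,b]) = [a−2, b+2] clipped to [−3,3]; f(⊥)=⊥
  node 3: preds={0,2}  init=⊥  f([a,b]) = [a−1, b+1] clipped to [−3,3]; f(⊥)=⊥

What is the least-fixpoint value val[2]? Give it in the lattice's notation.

[-3,3]

Trace (10 dequeues):
  [1] u=0 | in [-3,2] | out [-3,2] | prev ⊥ | push {}
  [2] u=1 | in [-3,2] | out [-1,3] | prev ⊥ | push {0}
  [3] u=2 | in ⊥ | out [-3,2] | ==
  [4] u=3 | in [-3,2] | out [-3,3] | prev ⊥ | push {1,2}
  [5] u=0 | in [-3,3] | out [-3,3] | prev [-3,2] | push {3}
  [6] u=1 | in [-3,3] | out [-1,3] | ==
  [7] u=2 | in [-3,3] | out [-3,3] | prev [-3,2] | push {0,1}
  [8] u=3 | in [-3,3] | out [-3,3] | ==
  [9] u=0 | in [-3,3] | out [-3,3] | ==
  [10] u=1 | in [-3,3] | out [-1,3] | ==

Converged values:
  [0] [-3,3]
  [1] [-1,3]
  [2] [-3,3]
  [3] [-3,3]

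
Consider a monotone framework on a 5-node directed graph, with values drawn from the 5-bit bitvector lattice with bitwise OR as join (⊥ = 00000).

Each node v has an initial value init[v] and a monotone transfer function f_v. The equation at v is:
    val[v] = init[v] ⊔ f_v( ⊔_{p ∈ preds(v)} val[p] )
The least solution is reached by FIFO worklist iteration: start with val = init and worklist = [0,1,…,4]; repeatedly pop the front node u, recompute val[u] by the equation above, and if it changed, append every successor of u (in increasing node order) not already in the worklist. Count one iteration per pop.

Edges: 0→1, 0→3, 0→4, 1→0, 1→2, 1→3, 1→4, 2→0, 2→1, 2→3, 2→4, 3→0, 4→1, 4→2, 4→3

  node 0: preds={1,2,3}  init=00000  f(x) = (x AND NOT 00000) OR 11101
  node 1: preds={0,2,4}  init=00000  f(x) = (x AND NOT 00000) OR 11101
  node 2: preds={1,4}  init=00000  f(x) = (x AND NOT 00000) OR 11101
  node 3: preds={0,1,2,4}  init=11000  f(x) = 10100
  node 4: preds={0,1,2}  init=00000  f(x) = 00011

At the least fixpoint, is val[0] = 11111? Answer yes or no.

yes

Trace (13 dequeues):
  [1] u=0 | in 11000 | out 11101 | prev 00000 | push {}
  [2] u=1 | in 11101 | out 11101 | prev 00000 | push {0}
  [3] u=2 | in 11101 | out 11101 | prev 00000 | push {1}
  [4] u=3 | in 11101 | out 11100 | prev 11000 | push {}
  [5] u=4 | in 11101 | out 00011 | prev 00000 | push {2,3}
  [6] u=0 | in 11101 | out 11101 | ==
  [7] u=1 | in 11111 | out 11111 | prev 11101 | push {0,4}
  [8] u=2 | in 11111 | out 11111 | prev 11101 | push {1}
  [9] u=3 | in 11111 | out 11100 | ==
  [10] u=0 | in 11111 | out 11111 | prev 11101 | push {3}
  [11] u=4 | in 11111 | out 00011 | ==
  [12] u=1 | in 11111 | out 11111 | ==
  [13] u=3 | in 11111 | out 11100 | ==

Converged values:
  [0] 11111
  [1] 11111
  [2] 11111
  [3] 11100
  [4] 00011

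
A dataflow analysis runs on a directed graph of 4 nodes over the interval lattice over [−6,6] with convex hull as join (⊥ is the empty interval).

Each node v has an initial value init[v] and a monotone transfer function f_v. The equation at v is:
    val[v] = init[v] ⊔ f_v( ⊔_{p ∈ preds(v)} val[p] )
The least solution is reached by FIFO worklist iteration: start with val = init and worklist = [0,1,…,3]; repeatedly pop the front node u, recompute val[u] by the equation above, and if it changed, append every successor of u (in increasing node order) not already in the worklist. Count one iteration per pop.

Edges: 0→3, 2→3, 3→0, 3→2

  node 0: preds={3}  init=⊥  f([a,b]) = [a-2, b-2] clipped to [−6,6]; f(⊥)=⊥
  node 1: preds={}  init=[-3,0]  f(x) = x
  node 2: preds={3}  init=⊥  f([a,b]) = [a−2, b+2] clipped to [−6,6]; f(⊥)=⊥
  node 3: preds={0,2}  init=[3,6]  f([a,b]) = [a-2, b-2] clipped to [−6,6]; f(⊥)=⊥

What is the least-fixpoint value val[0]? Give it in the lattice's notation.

Worklist (12 pops):
  #1 pop 0: in=[3,6] → [1,4] (was ⊥); enqueue []
  #2 pop 1: in=⊥ → [-3,0] (no change)
  #3 pop 2: in=[3,6] → [1,6] (was ⊥); enqueue []
  #4 pop 3: in=[1,6] → [-1,6] (was [3,6]); enqueue [0,2]
  #5 pop 0: in=[-1,6] → [-3,4] (was [1,4]); enqueue [3]
  #6 pop 2: in=[-1,6] → [-3,6] (was [1,6]); enqueue []
  #7 pop 3: in=[-3,6] → [-5,6] (was [-1,6]); enqueue [0,2]
  #8 pop 0: in=[-5,6] → [-6,4] (was [-3,4]); enqueue [3]
  #9 pop 2: in=[-5,6] → [-6,6] (was [-3,6]); enqueue []
  #10 pop 3: in=[-6,6] → [-6,6] (was [-5,6]); enqueue [0,2]
  #11 pop 0: in=[-6,6] → [-6,4] (no change)
  #12 pop 2: in=[-6,6] → [-6,6] (no change)

Fixpoint:
  val[0] = [-6,4]
  val[1] = [-3,0]
  val[2] = [-6,6]
  val[3] = [-6,6]

[-6,4]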